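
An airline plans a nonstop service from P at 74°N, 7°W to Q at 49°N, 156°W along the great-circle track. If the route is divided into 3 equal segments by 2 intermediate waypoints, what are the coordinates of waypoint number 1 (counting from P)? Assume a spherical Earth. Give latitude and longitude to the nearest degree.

Convert each endpoint to a unit vector on the sphere (x = cos φ cos λ, y = cos φ sin λ, z = sin φ).
The central angle between the endpoints is δ = arccos(p₁·p₂) ≈ 0.964 rad (55.2°).
Interpolate at f = 1/3 with slerp weights a = sin((1−f)δ)/sin δ ≈ 0.730, b = sin(fδ)/sin δ ≈ 0.384.
p = a·p₁ + b·p₂ ≈ (-0.031, -0.127, 0.991); φ = arcsin(p_z) ≈ 82.49°, λ = atan2(p_y, p_x) ≈ -103.63°.

≈ 82°N, 104°W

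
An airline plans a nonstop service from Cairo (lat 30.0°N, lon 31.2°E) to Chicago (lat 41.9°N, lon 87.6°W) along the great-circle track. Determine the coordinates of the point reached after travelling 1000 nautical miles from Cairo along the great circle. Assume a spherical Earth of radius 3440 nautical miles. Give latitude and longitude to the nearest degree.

≈ lat 42°N, lon 17°E

The haversine formula gives a central angle δ ≈ 1.547 rad (88.7°) between the endpoints. The total great-circle distance is δ·R ≈ 1.547 × 3440 ≈ 5323 nmi, so the target fraction is f = 1000/5323 ≈ 0.188.
Interpolate at f ≈ 0.188 with slerp weights a = sin((1−f)δ)/sin δ ≈ 0.951, b = sin(fδ)/sin δ ≈ 0.287.
p = a·p₁ + b·p₂ ≈ (0.714, 0.214, 0.667); φ = arcsin(p_z) ≈ 41.85°, λ = atan2(p_y, p_x) ≈ 16.66°.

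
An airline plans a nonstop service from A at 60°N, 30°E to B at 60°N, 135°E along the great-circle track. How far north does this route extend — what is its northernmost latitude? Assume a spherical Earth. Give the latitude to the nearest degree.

≈ 71°N

The great circle lies in the plane with unit normal n̂ = (p₁ × p₂)/|p₁ × p₂|.
Here n̂_z ≈ +0.332; the vertex latitude is φ_max = arccos|n̂_z| ≈ 70.6°.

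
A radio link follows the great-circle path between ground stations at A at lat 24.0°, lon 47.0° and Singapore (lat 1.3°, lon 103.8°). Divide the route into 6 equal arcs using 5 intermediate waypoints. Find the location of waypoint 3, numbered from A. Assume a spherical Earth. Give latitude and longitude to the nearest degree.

Convert each endpoint to a unit vector on the sphere (x = cos φ cos λ, y = cos φ sin λ, z = sin φ).
The central angle between the endpoints is δ = arccos(p₁·p₂) ≈ 1.036 rad (59.4°).
Interpolate at f = 3/6 with slerp weights a = sin((1−f)δ)/sin δ ≈ 0.576, b = sin(fδ)/sin δ ≈ 0.576.
p = a·p₁ + b·p₂ ≈ (0.221, 0.943, 0.247); φ = arcsin(p_z) ≈ 14.31°, λ = atan2(p_y, p_x) ≈ 76.80°.

≈ lat 14°, lon 77°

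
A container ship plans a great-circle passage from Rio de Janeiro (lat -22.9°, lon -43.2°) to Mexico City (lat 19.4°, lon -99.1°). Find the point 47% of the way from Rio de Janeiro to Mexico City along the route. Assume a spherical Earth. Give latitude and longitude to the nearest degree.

≈ lat -3°, lon -70°

Convert each endpoint to a unit vector on the sphere (x = cos φ cos λ, y = cos φ sin λ, z = sin φ).
The central angle between the endpoints is δ = arccos(p₁·p₂) ≈ 1.205 rad (69.0°).
Interpolate at f = 0.47 with slerp weights a = sin((1−f)δ)/sin δ ≈ 0.638, b = sin(fδ)/sin δ ≈ 0.575.
p = a·p₁ + b·p₂ ≈ (0.343, -0.938, -0.058); φ = arcsin(p_z) ≈ -3.30°, λ = atan2(p_y, p_x) ≈ -69.91°.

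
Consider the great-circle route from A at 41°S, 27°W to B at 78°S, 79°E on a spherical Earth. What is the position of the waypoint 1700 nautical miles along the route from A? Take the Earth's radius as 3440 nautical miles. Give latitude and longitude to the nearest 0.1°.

≈ 67.6°S, 8.9°W

From cos δ = sin φ₁ sin φ₂ + cos φ₁ cos φ₂ cos Δλ, the central angle is δ ≈ 0.929 rad (53.2°). The total great-circle distance is δ·R ≈ 0.929 × 3440 ≈ 3196 nmi, so the target fraction is f = 1700/3196 ≈ 0.532.
Interpolate at f ≈ 0.532 with slerp weights a = sin((1−f)δ)/sin δ ≈ 0.526, b = sin(fδ)/sin δ ≈ 0.592.
p = a·p₁ + b·p₂ ≈ (0.377, -0.059, -0.924); φ = arcsin(p_z) ≈ -67.55°, λ = atan2(p_y, p_x) ≈ -8.95°.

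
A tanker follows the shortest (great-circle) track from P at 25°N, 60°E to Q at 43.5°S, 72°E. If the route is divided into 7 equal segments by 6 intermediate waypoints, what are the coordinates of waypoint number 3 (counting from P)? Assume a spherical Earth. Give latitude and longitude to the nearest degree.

The haversine formula gives a central angle δ ≈ 1.211 rad (69.4°) between the endpoints.
Interpolate at f = 3/7 with slerp weights a = sin((1−f)δ)/sin δ ≈ 0.682, b = sin(fδ)/sin δ ≈ 0.530.
p = a·p₁ + b·p₂ ≈ (0.428, 0.901, -0.077); φ = arcsin(p_z) ≈ -4.40°, λ = atan2(p_y, p_x) ≈ 64.60°.

≈ 4°S, 65°E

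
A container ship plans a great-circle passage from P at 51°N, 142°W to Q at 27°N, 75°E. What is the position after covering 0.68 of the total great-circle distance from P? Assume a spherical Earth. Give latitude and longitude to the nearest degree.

≈ 54°N, 94°E

Write both endpoints as unit vectors p₁, p₂ with components (cos φ cos λ, cos φ sin λ, sin φ).
The central angle between the endpoints is δ = arccos(p₁·p₂) ≈ 1.666 rad (95.5°).
Interpolate at f = 0.68 with slerp weights a = sin((1−f)δ)/sin δ ≈ 0.511, b = sin(fδ)/sin δ ≈ 0.910.
p = a·p₁ + b·p₂ ≈ (-0.043, 0.585, 0.810); φ = arcsin(p_z) ≈ 54.07°, λ = atan2(p_y, p_x) ≈ 94.24°.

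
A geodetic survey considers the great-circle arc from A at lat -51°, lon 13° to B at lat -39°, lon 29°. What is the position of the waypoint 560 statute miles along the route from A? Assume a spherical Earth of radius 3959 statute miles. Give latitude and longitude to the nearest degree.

Convert each endpoint to a unit vector on the sphere (x = cos φ cos λ, y = cos φ sin λ, z = sin φ).
The central angle between the endpoints is δ = arccos(p₁·p₂) ≈ 0.287 rad (16.4°). The total great-circle distance is δ·R ≈ 0.287 × 3959 ≈ 1135 mi, so the target fraction is f = 560/1135 ≈ 0.493.
Interpolate at f ≈ 0.493 with slerp weights a = sin((1−f)δ)/sin δ ≈ 0.512, b = sin(fδ)/sin δ ≈ 0.499.
p = a·p₁ + b·p₂ ≈ (0.653, 0.260, -0.711); φ = arcsin(p_z) ≈ -45.36°, λ = atan2(p_y, p_x) ≈ 21.74°.

≈ lat -45°, lon 22°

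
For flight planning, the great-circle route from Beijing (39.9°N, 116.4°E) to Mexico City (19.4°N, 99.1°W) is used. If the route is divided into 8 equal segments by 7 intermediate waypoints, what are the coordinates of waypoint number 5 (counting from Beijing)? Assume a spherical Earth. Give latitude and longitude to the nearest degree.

Convert each endpoint to a unit vector on the sphere (x = cos φ cos λ, y = cos φ sin λ, z = sin φ).
The central angle between the endpoints is δ = arccos(p₁·p₂) ≈ 1.956 rad (112.1°).
Interpolate at f = 5/8 with slerp weights a = sin((1−f)δ)/sin δ ≈ 0.723, b = sin(fδ)/sin δ ≈ 1.014.
p = a·p₁ + b·p₂ ≈ (-0.398, -0.448, 0.800); φ = arcsin(p_z) ≈ 53.18°, λ = atan2(p_y, p_x) ≈ -131.59°.

≈ (53°N, 132°W)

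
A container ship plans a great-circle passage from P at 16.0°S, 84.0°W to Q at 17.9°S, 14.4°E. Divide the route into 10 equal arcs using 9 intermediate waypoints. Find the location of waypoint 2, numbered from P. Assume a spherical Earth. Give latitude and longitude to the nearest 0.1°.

≈ 21.3°S, 65.2°W

Convert each endpoint to a unit vector on the sphere (x = cos φ cos λ, y = cos φ sin λ, z = sin φ).
The central angle between the endpoints is δ = arccos(p₁·p₂) ≈ 1.620 rad (92.8°).
Interpolate at f = 2/10 with slerp weights a = sin((1−f)δ)/sin δ ≈ 0.964, b = sin(fδ)/sin δ ≈ 0.319.
p = a·p₁ + b·p₂ ≈ (0.391, -0.846, -0.364); φ = arcsin(p_z) ≈ -21.32°, λ = atan2(p_y, p_x) ≈ -65.21°.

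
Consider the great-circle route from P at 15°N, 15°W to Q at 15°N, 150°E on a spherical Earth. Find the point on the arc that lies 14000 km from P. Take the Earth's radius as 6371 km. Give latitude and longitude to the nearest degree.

≈ 33°N, 139°E

Convert each endpoint to a unit vector on the sphere (x = cos φ cos λ, y = cos φ sin λ, z = sin φ).
The central angle between the endpoints is δ = arccos(p₁·p₂) ≈ 2.558 rad (146.5°). The total great-circle distance is δ·R ≈ 2.558 × 6371 ≈ 16294 km, so the target fraction is f = 14000/16294 ≈ 0.859.
Interpolate at f ≈ 0.859 with slerp weights a = sin((1−f)δ)/sin δ ≈ 0.639, b = sin(fδ)/sin δ ≈ 1.469.
p = a·p₁ + b·p₂ ≈ (-0.633, 0.550, 0.546); φ = arcsin(p_z) ≈ 33.06°, λ = atan2(p_y, p_x) ≈ 139.01°.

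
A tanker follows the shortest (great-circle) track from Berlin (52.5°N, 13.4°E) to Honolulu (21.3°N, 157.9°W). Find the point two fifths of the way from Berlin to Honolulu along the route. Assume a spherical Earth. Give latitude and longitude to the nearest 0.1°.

≈ 82.8°N, 115.1°W

Convert each endpoint to a unit vector on the sphere (x = cos φ cos λ, y = cos φ sin λ, z = sin φ).
The central angle between the endpoints is δ = arccos(p₁·p₂) ≈ 1.847 rad (105.8°).
Interpolate at f = 2/5 with slerp weights a = sin((1−f)δ)/sin δ ≈ 0.930, b = sin(fδ)/sin δ ≈ 0.700.
p = a·p₁ + b·p₂ ≈ (-0.053, -0.114, 0.992); φ = arcsin(p_z) ≈ 82.76°, λ = atan2(p_y, p_x) ≈ -115.06°.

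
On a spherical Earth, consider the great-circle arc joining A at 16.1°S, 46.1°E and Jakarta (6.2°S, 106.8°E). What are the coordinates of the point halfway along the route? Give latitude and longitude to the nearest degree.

Write both endpoints as unit vectors p₁, p₂ with components (cos φ cos λ, cos φ sin λ, sin φ).
The central angle between the endpoints is δ = arccos(p₁·p₂) ≈ 1.050 rad (60.2°).
Interpolate at f = 1/2 with slerp weights a = sin((1−f)δ)/sin δ ≈ 0.578, b = sin(fδ)/sin δ ≈ 0.578.
p = a·p₁ + b·p₂ ≈ (0.219, 0.950, -0.223); φ = arcsin(p_z) ≈ -12.87°, λ = atan2(p_y, p_x) ≈ 77.02°.

≈ 13°S, 77°E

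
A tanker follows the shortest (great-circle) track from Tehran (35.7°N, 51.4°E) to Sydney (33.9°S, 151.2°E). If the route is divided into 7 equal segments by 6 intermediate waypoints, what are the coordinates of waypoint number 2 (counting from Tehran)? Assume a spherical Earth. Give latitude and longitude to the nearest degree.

The haversine formula gives a central angle δ ≈ 2.027 rad (116.1°) between the endpoints.
Interpolate at f = 2/7 with slerp weights a = sin((1−f)δ)/sin δ ≈ 1.105, b = sin(fδ)/sin δ ≈ 0.609.
p = a·p₁ + b·p₂ ≈ (0.117, 0.945, 0.305); φ = arcsin(p_z) ≈ 17.76°, λ = atan2(p_y, p_x) ≈ 82.96°.

≈ (18°N, 83°E)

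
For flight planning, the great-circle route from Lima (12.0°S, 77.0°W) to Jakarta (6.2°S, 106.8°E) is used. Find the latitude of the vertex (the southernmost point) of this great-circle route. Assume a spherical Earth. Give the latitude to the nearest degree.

The great circle lies in the plane with unit normal n̂ = (p₁ × p₂)/|p₁ × p₂|.
Here n̂_z ≈ -0.202; the vertex latitude is φ_max = arccos|n̂_z| ≈ 78.3°.
Check via Clairaut: cos φ_max = |cos φ₁| · sin C = cos(12.0°)·sin(168.1°) ≈ 0.202, again giving ≈ 78.3°.

≈ 78°S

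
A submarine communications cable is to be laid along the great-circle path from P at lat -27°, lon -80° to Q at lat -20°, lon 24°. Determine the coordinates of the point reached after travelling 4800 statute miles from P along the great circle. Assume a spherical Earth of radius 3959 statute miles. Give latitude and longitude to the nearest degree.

≈ lat -30°, lon 1°

The haversine formula gives a central angle δ ≈ 1.618 rad (92.7°) between the endpoints. The total great-circle distance is δ·R ≈ 1.618 × 3959 ≈ 6406 mi, so the target fraction is f = 4800/6406 ≈ 0.749.
Interpolate at f ≈ 0.749 with slerp weights a = sin((1−f)δ)/sin δ ≈ 0.395, b = sin(fδ)/sin δ ≈ 0.938.
p = a·p₁ + b·p₂ ≈ (0.866, 0.012, -0.500); φ = arcsin(p_z) ≈ -30.00°, λ = atan2(p_y, p_x) ≈ 0.77°.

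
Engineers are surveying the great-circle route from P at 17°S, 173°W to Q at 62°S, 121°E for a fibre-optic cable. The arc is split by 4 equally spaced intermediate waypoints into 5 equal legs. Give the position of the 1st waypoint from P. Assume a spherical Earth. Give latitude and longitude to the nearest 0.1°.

≈ 28.1°S, 179.9°W

The haversine formula gives a central angle δ ≈ 1.114 rad (63.8°) between the endpoints.
Interpolate at f = 1/5 with slerp weights a = sin((1−f)δ)/sin δ ≈ 0.867, b = sin(fδ)/sin δ ≈ 0.246.
p = a·p₁ + b·p₂ ≈ (-0.882, -0.002, -0.471); φ = arcsin(p_z) ≈ -28.09°, λ = atan2(p_y, p_x) ≈ -179.88°.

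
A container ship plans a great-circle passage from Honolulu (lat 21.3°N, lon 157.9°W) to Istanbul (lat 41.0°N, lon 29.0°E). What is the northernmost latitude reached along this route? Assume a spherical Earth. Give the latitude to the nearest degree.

≈ 85°N

The great circle lies in the plane with unit normal n̂ = (p₁ × p₂)/|p₁ × p₂|.
Here n̂_z ≈ -0.095; the vertex latitude is φ_max = arccos|n̂_z| ≈ 84.5°.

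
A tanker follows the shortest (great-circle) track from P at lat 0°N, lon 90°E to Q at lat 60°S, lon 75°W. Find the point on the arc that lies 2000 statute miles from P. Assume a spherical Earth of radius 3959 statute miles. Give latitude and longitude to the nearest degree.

≈ lat 29°S, lon 85°E

The haversine formula gives a central angle δ ≈ 2.075 rad (118.9°) between the endpoints. The total great-circle distance is δ·R ≈ 2.075 × 3959 ≈ 8214 mi, so the target fraction is f = 2000/8214 ≈ 0.243.
Interpolate at f ≈ 0.243 with slerp weights a = sin((1−f)δ)/sin δ ≈ 1.142, b = sin(fδ)/sin δ ≈ 0.553.
p = a·p₁ + b·p₂ ≈ (0.072, 0.875, -0.479); φ = arcsin(p_z) ≈ -28.60°, λ = atan2(p_y, p_x) ≈ 85.33°.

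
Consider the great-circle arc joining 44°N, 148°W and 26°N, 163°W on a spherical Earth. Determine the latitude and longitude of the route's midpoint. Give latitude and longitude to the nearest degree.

≈ 35°N, 156°W

From cos δ = sin φ₁ sin φ₂ + cos φ₁ cos φ₂ cos Δλ, the central angle is δ ≈ 0.379 rad (21.7°).
Interpolate at f = 1/2 with slerp weights a = sin((1−f)δ)/sin δ ≈ 0.509, b = sin(fδ)/sin δ ≈ 0.509.
p = a·p₁ + b·p₂ ≈ (-0.748, -0.328, 0.577); φ = arcsin(p_z) ≈ 35.23°, λ = atan2(p_y, p_x) ≈ -156.34°.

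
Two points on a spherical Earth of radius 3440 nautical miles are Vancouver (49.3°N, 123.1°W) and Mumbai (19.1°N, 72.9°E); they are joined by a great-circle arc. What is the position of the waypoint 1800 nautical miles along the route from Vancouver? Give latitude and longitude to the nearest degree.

≈ 76°N, 158°W

Write both endpoints as unit vectors p₁, p₂ with components (cos φ cos λ, cos φ sin λ, sin φ).
The central angle between the endpoints is δ = arccos(p₁·p₂) ≈ 1.922 rad (110.1°). The total great-circle distance is δ·R ≈ 1.922 × 3440 ≈ 6613 nmi, so the target fraction is f = 1800/6613 ≈ 0.272.
Interpolate at f ≈ 0.272 with slerp weights a = sin((1−f)δ)/sin δ ≈ 1.049, b = sin(fδ)/sin δ ≈ 0.532.
p = a·p₁ + b·p₂ ≈ (-0.226, -0.093, 0.970); φ = arcsin(p_z) ≈ 75.87°, λ = atan2(p_y, p_x) ≈ -157.71°.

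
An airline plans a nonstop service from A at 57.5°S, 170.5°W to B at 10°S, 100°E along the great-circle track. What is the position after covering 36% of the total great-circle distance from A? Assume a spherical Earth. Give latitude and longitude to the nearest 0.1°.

Write both endpoints as unit vectors p₁, p₂ with components (cos φ cos λ, cos φ sin λ, sin φ).
The central angle between the endpoints is δ = arccos(p₁·p₂) ≈ 1.419 rad (81.3°).
Interpolate at f = 0.36 with slerp weights a = sin((1−f)δ)/sin δ ≈ 0.798, b = sin(fδ)/sin δ ≈ 0.495.
p = a·p₁ + b·p₂ ≈ (-0.507, 0.409, -0.759); φ = arcsin(p_z) ≈ -49.34°, λ = atan2(p_y, p_x) ≈ 141.12°.

≈ 49.3°S, 141.1°E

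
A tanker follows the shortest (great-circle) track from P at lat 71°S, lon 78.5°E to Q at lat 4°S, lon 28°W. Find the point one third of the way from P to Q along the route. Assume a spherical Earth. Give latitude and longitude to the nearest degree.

≈ lat 60°S, lon 5°E

Convert each endpoint to a unit vector on the sphere (x = cos φ cos λ, y = cos φ sin λ, z = sin φ).
The central angle between the endpoints is δ = arccos(p₁·p₂) ≈ 1.597 rad (91.5°).
Interpolate at f = 1/3 with slerp weights a = sin((1−f)δ)/sin δ ≈ 0.875, b = sin(fδ)/sin δ ≈ 0.508.
p = a·p₁ + b·p₂ ≈ (0.504, 0.041, -0.863); φ = arcsin(p_z) ≈ -59.62°, λ = atan2(p_y, p_x) ≈ 4.69°.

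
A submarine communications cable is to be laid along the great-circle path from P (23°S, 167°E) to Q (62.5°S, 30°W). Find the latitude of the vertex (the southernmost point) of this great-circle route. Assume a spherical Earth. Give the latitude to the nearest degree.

≈ 83°S

The great circle lies in the plane with unit normal n̂ = (p₁ × p₂)/|p₁ × p₂|.
Here n̂_z ≈ +0.124; the vertex latitude is φ_max = arccos|n̂_z| ≈ 82.8°.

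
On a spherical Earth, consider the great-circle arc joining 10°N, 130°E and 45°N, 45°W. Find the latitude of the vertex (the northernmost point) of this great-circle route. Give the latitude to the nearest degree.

The great circle lies in the plane with unit normal n̂ = (p₁ × p₂)/|p₁ × p₂|.
Here n̂_z ≈ -0.074; the vertex latitude is φ_max = arccos|n̂_z| ≈ 85.8°.

≈ 86°N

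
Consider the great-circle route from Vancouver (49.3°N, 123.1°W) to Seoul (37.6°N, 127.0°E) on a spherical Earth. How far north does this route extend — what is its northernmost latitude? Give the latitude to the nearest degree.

≈ 60°N

The great circle lies in the plane with unit normal n̂ = (p₁ × p₂)/|p₁ × p₂|.
Here n̂_z ≈ -0.507; the vertex latitude is φ_max = arccos|n̂_z| ≈ 59.5°.
Check via Clairaut: cos φ_max = |cos φ₁| · sin C = cos(49.3°)·sin(51.0°) ≈ 0.507, again giving ≈ 59.5°.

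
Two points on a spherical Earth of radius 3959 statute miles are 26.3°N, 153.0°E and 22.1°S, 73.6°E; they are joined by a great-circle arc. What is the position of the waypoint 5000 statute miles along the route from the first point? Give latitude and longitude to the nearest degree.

≈ 13°S, 90°E

Convert each endpoint to a unit vector on the sphere (x = cos φ cos λ, y = cos φ sin λ, z = sin φ).
The central angle between the endpoints is δ = arccos(p₁·p₂) ≈ 1.585 rad (90.8°). The total great-circle distance is δ·R ≈ 1.585 × 3959 ≈ 6274 mi, so the target fraction is f = 5000/6274 ≈ 0.797.
Interpolate at f ≈ 0.797 with slerp weights a = sin((1−f)δ)/sin δ ≈ 0.316, b = sin(fδ)/sin δ ≈ 0.953.
p = a·p₁ + b·p₂ ≈ (-0.003, 0.976, -0.218); φ = arcsin(p_z) ≈ -12.62°, λ = atan2(p_y, p_x) ≈ 90.19°.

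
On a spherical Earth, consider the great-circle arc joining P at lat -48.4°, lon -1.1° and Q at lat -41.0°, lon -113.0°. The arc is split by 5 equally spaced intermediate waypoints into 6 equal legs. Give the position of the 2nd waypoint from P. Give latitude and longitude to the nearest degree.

Write both endpoints as unit vectors p₁, p₂ with components (cos φ cos λ, cos φ sin λ, sin φ).
The central angle between the endpoints is δ = arccos(p₁·p₂) ≈ 1.262 rad (72.3°).
Interpolate at f = 2/6 with slerp weights a = sin((1−f)δ)/sin δ ≈ 0.783, b = sin(fδ)/sin δ ≈ 0.429.
p = a·p₁ + b·p₂ ≈ (0.393, -0.308, -0.866); φ = arcsin(p_z) ≈ -60.05°, λ = atan2(p_y, p_x) ≈ -38.06°.

≈ lat -60°, lon -38°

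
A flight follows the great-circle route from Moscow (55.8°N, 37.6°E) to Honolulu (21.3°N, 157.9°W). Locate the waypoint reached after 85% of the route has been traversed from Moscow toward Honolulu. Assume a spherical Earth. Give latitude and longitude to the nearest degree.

≈ 36°N, 161°W

Write both endpoints as unit vectors p₁, p₂ with components (cos φ cos λ, cos φ sin λ, sin φ).
The central angle between the endpoints is δ = arccos(p₁·p₂) ≈ 1.776 rad (101.8°).
Interpolate at f = 0.85 with slerp weights a = sin((1−f)δ)/sin δ ≈ 0.269, b = sin(fδ)/sin δ ≈ 1.020.
p = a·p₁ + b·p₂ ≈ (-0.760, -0.265, 0.593); φ = arcsin(p_z) ≈ 36.36°, λ = atan2(p_y, p_x) ≈ -160.78°.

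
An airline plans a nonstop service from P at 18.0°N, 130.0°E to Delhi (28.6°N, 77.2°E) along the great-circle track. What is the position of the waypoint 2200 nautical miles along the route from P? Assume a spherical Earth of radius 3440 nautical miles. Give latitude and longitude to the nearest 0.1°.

≈ 27.8°N, 91.5°E

Write both endpoints as unit vectors p₁, p₂ with components (cos φ cos λ, cos φ sin λ, sin φ).
The central angle between the endpoints is δ = arccos(p₁·p₂) ≈ 0.860 rad (49.2°). The total great-circle distance is δ·R ≈ 0.860 × 3440 ≈ 2957 nmi, so the target fraction is f = 2200/2957 ≈ 0.744.
Interpolate at f ≈ 0.744 with slerp weights a = sin((1−f)δ)/sin δ ≈ 0.288, b = sin(fδ)/sin δ ≈ 0.788.
p = a·p₁ + b·p₂ ≈ (-0.023, 0.884, 0.466); φ = arcsin(p_z) ≈ 27.78°, λ = atan2(p_y, p_x) ≈ 91.48°.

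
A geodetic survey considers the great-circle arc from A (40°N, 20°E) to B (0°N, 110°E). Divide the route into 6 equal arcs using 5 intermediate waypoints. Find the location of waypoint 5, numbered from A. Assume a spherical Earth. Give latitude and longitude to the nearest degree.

Convert each endpoint to a unit vector on the sphere (x = cos φ cos λ, y = cos φ sin λ, z = sin φ).
The central angle between the endpoints is δ = arccos(p₁·p₂) ≈ 1.571 rad (90.0°).
Interpolate at f = 5/6 with slerp weights a = sin((1−f)δ)/sin δ ≈ 0.259, b = sin(fδ)/sin δ ≈ 0.966.
p = a·p₁ + b·p₂ ≈ (-0.144, 0.975, 0.166); φ = arcsin(p_z) ≈ 9.58°, λ = atan2(p_y, p_x) ≈ 98.40°.

≈ (10°N, 98°E)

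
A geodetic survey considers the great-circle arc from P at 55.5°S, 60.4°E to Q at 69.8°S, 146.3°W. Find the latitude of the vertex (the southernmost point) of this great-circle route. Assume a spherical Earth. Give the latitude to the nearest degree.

≈ 84°S

The great circle lies in the plane with unit normal n̂ = (p₁ × p₂)/|p₁ × p₂|.
Here n̂_z ≈ +0.110; the vertex latitude is φ_max = arccos|n̂_z| ≈ 83.7°.
Check via Clairaut: cos φ_max = |cos φ₁| · sin C = cos(55.5°)·sin(168.8°) ≈ 0.110, again giving ≈ 83.7°.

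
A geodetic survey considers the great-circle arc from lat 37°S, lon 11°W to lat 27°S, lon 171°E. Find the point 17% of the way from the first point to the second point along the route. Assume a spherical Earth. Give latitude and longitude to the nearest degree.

≈ lat 57°S, lon 12°W

From cos δ = sin φ₁ sin φ₂ + cos φ₁ cos φ₂ cos Δλ, the central angle is δ ≈ 2.024 rad (116.0°).
Interpolate at f = 0.17 with slerp weights a = sin((1−f)δ)/sin δ ≈ 1.106, b = sin(fδ)/sin δ ≈ 0.375.
p = a·p₁ + b·p₂ ≈ (0.537, -0.116, -0.836); φ = arcsin(p_z) ≈ -56.70°, λ = atan2(p_y, p_x) ≈ -12.22°.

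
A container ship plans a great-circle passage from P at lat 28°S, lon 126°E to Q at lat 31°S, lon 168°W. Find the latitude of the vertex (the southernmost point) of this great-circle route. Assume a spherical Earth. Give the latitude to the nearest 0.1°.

≈ 34.1°S

The great circle lies in the plane with unit normal n̂ = (p₁ × p₂)/|p₁ × p₂|.
Here n̂_z ≈ +0.828; the vertex latitude is φ_max = arccos|n̂_z| ≈ 34.1°.
Check via Clairaut: cos φ_max = |cos φ₁| · sin C = cos(28.0°)·sin(110.4°) ≈ 0.828, again giving ≈ 34.1°.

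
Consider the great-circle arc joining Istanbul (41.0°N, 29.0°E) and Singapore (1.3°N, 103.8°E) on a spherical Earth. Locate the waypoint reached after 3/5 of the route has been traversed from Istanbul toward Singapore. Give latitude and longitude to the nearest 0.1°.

Write both endpoints as unit vectors p₁, p₂ with components (cos φ cos λ, cos φ sin λ, sin φ).
The central angle between the endpoints is δ = arccos(p₁·p₂) ≈ 1.356 rad (77.7°).
Interpolate at f = 3/5 with slerp weights a = sin((1−f)δ)/sin δ ≈ 0.528, b = sin(fδ)/sin δ ≈ 0.744.
p = a·p₁ + b·p₂ ≈ (0.171, 0.916, 0.364); φ = arcsin(p_z) ≈ 21.32°, λ = atan2(p_y, p_x) ≈ 79.40°.

≈ (21.3°N, 79.4°E)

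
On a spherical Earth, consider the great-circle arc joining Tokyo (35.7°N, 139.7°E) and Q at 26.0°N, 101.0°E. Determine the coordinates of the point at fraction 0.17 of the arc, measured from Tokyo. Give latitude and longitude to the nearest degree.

Convert each endpoint to a unit vector on the sphere (x = cos φ cos λ, y = cos φ sin λ, z = sin φ).
The central angle between the endpoints is δ = arccos(p₁·p₂) ≈ 0.600 rad (34.4°).
Interpolate at f = 0.17 with slerp weights a = sin((1−f)δ)/sin δ ≈ 0.846, b = sin(fδ)/sin δ ≈ 0.180.
p = a·p₁ + b·p₂ ≈ (-0.555, 0.603, 0.573); φ = arcsin(p_z) ≈ 34.94°, λ = atan2(p_y, p_x) ≈ 132.60°.

≈ 35°N, 133°E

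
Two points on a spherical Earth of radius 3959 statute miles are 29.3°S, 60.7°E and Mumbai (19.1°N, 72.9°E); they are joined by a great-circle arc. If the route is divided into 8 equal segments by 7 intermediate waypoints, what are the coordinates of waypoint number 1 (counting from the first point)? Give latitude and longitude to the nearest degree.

Convert each endpoint to a unit vector on the sphere (x = cos φ cos λ, y = cos φ sin λ, z = sin φ).
The central angle between the endpoints is δ = arccos(p₁·p₂) ≈ 0.869 rad (49.8°).
Interpolate at f = 1/8 with slerp weights a = sin((1−f)δ)/sin δ ≈ 0.902, b = sin(fδ)/sin δ ≈ 0.142.
p = a·p₁ + b·p₂ ≈ (0.425, 0.815, -0.395); φ = arcsin(p_z) ≈ -23.28°, λ = atan2(p_y, p_x) ≈ 62.47°.

≈ 23°S, 62°E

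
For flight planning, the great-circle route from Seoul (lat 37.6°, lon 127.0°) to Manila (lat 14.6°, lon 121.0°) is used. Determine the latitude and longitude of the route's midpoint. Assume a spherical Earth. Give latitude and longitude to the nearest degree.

≈ lat 26°, lon 124°

The haversine formula gives a central angle δ ≈ 0.412 rad (23.6°) between the endpoints.
Interpolate at f = 1/2 with slerp weights a = sin((1−f)δ)/sin δ ≈ 0.511, b = sin(fδ)/sin δ ≈ 0.511.
p = a·p₁ + b·p₂ ≈ (-0.498, 0.747, 0.440); φ = arcsin(p_z) ≈ 26.13°, λ = atan2(p_y, p_x) ≈ 123.70°.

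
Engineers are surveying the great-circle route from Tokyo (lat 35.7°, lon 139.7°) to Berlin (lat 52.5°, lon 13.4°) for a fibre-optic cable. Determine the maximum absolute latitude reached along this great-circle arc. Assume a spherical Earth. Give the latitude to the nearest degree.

≈ 66°

The great circle lies in the plane with unit normal n̂ = (p₁ × p₂)/|p₁ × p₂|.
Here n̂_z ≈ -0.404; the vertex latitude is φ_max = arccos|n̂_z| ≈ 66.2°.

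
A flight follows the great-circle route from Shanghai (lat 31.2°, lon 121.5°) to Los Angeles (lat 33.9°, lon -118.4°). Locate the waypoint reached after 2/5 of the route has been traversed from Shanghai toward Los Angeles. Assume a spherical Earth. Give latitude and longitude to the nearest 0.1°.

Convert each endpoint to a unit vector on the sphere (x = cos φ cos λ, y = cos φ sin λ, z = sin φ).
The central angle between the endpoints is δ = arccos(p₁·p₂) ≈ 1.638 rad (93.8°).
Interpolate at f = 2/5 with slerp weights a = sin((1−f)δ)/sin δ ≈ 0.834, b = sin(fδ)/sin δ ≈ 0.611.
p = a·p₁ + b·p₂ ≈ (-0.614, 0.162, 0.773); φ = arcsin(p_z) ≈ 50.59°, λ = atan2(p_y, p_x) ≈ 165.19°.

≈ lat 50.6°, lon 165.2°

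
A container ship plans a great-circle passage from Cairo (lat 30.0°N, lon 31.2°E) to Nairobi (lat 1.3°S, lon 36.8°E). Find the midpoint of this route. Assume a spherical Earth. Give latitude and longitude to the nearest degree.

From cos δ = sin φ₁ sin φ₂ + cos φ₁ cos φ₂ cos Δλ, the central angle is δ ≈ 0.554 rad (31.8°).
Interpolate at f = 1/2 with slerp weights a = sin((1−f)δ)/sin δ ≈ 0.520, b = sin(fδ)/sin δ ≈ 0.520.
p = a·p₁ + b·p₂ ≈ (0.801, 0.545, 0.248); φ = arcsin(p_z) ≈ 14.37°, λ = atan2(p_y, p_x) ≈ 34.20°.

≈ lat 14°N, lon 34°E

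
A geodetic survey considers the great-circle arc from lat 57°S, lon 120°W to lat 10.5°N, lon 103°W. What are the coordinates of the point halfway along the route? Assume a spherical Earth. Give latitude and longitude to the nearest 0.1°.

≈ lat 23.5°S, lon 109.0°W

Write both endpoints as unit vectors p₁, p₂ with components (cos φ cos λ, cos φ sin λ, sin φ).
The central angle between the endpoints is δ = arccos(p₁·p₂) ≈ 1.203 rad (68.9°).
Interpolate at f = 1/2 with slerp weights a = sin((1−f)δ)/sin δ ≈ 0.606, b = sin(fδ)/sin δ ≈ 0.606.
p = a·p₁ + b·p₂ ≈ (-0.299, -0.867, -0.398); φ = arcsin(p_z) ≈ -23.46°, λ = atan2(p_y, p_x) ≈ -109.04°.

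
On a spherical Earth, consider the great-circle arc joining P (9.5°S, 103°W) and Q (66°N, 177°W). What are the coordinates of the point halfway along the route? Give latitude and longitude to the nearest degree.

From cos δ = sin φ₁ sin φ₂ + cos φ₁ cos φ₂ cos Δλ, the central angle is δ ≈ 1.611 rad (92.3°).
Interpolate at f = 1/2 with slerp weights a = sin((1−f)δ)/sin δ ≈ 0.722, b = sin(fδ)/sin δ ≈ 0.722.
p = a·p₁ + b·p₂ ≈ (-0.453, -0.709, 0.540); φ = arcsin(p_z) ≈ 32.70°, λ = atan2(p_y, p_x) ≈ -122.59°.

≈ (33°N, 123°W)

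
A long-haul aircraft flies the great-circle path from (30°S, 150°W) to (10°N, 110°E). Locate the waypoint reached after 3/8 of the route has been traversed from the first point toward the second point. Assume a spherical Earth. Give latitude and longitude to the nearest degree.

The haversine formula gives a central angle δ ≈ 1.808 rad (103.6°) between the endpoints.
Interpolate at f = 3/8 with slerp weights a = sin((1−f)δ)/sin δ ≈ 0.930, b = sin(fδ)/sin δ ≈ 0.645.
p = a·p₁ + b·p₂ ≈ (-0.915, 0.194, -0.353); φ = arcsin(p_z) ≈ -20.68°, λ = atan2(p_y, p_x) ≈ 168.02°.

≈ (21°S, 168°E)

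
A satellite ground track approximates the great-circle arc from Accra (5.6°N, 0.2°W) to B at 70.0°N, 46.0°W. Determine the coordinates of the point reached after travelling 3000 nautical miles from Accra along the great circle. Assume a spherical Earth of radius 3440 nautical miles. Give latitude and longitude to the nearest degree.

≈ 53°N, 19°W

The haversine formula gives a central angle δ ≈ 1.236 rad (70.8°) between the endpoints. The total great-circle distance is δ·R ≈ 1.236 × 3440 ≈ 4250 nmi, so the target fraction is f = 3000/4250 ≈ 0.706.
Interpolate at f ≈ 0.706 with slerp weights a = sin((1−f)δ)/sin δ ≈ 0.376, b = sin(fδ)/sin δ ≈ 0.811.
p = a·p₁ + b·p₂ ≈ (0.567, -0.201, 0.799); φ = arcsin(p_z) ≈ 53.00°, λ = atan2(p_y, p_x) ≈ -19.49°.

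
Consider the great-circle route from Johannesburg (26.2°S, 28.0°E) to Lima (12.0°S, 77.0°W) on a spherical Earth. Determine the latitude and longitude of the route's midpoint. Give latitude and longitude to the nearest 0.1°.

From cos δ = sin φ₁ sin φ₂ + cos φ₁ cos φ₂ cos Δλ, the central angle is δ ≈ 1.707 rad (97.8°).
Interpolate at f = 1/2 with slerp weights a = sin((1−f)δ)/sin δ ≈ 0.760, b = sin(fδ)/sin δ ≈ 0.760.
p = a·p₁ + b·p₂ ≈ (0.770, -0.404, -0.494); φ = arcsin(p_z) ≈ -29.59°, λ = atan2(p_y, p_x) ≈ -27.72°.

≈ 29.6°S, 27.7°W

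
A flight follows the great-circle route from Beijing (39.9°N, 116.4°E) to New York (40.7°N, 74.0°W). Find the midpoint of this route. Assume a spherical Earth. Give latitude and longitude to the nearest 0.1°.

Convert each endpoint to a unit vector on the sphere (x = cos φ cos λ, y = cos φ sin λ, z = sin φ).
The central angle between the endpoints is δ = arccos(p₁·p₂) ≈ 1.725 rad (98.8°).
Interpolate at f = 1/2 with slerp weights a = sin((1−f)δ)/sin δ ≈ 0.769, b = sin(fδ)/sin δ ≈ 0.769.
p = a·p₁ + b·p₂ ≈ (-0.102, -0.032, 0.994); φ = arcsin(p_z) ≈ 83.89°, λ = atan2(p_y, p_x) ≈ -162.52°.

≈ 83.9°N, 162.5°W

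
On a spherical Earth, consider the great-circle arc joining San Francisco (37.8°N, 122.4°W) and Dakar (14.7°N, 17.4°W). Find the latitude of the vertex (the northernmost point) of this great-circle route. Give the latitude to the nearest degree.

≈ 42°N

The great circle lies in the plane with unit normal n̂ = (p₁ × p₂)/|p₁ × p₂|.
Here n̂_z ≈ +0.739; the vertex latitude is φ_max = arccos|n̂_z| ≈ 42.4°.
Check via Clairaut: cos φ_max = |cos φ₁| · sin C = cos(37.8°)·sin(69.3°) ≈ 0.739, again giving ≈ 42.4°.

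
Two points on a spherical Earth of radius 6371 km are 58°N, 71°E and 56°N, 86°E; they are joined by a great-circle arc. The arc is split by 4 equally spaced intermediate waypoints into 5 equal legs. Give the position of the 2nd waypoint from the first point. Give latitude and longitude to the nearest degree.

≈ 57°N, 77°E

From cos δ = sin φ₁ sin φ₂ + cos φ₁ cos φ₂ cos Δλ, the central angle is δ ≈ 0.146 rad (8.4°).
Interpolate at f = 2/5 with slerp weights a = sin((1−f)δ)/sin δ ≈ 0.601, b = sin(fδ)/sin δ ≈ 0.401.
p = a·p₁ + b·p₂ ≈ (0.119, 0.525, 0.843); φ = arcsin(p_z) ≈ 57.42°, λ = atan2(p_y, p_x) ≈ 77.19°.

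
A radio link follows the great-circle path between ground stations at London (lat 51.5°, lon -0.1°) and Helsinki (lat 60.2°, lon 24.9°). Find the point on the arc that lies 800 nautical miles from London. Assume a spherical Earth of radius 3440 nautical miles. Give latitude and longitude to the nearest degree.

The haversine formula gives a central angle δ ≈ 0.286 rad (16.4°) between the endpoints. The total great-circle distance is δ·R ≈ 0.286 × 3440 ≈ 982 nmi, so the target fraction is f = 800/982 ≈ 0.814.
Interpolate at f ≈ 0.814 with slerp weights a = sin((1−f)δ)/sin δ ≈ 0.188, b = sin(fδ)/sin δ ≈ 0.818.
p = a·p₁ + b·p₂ ≈ (0.486, 0.171, 0.857); φ = arcsin(p_z) ≈ 59.00°, λ = atan2(p_y, p_x) ≈ 19.39°.

≈ lat 59°, lon 19°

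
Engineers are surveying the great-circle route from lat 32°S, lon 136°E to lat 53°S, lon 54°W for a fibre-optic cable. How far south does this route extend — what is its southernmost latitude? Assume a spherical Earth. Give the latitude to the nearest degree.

The great circle lies in the plane with unit normal n̂ = (p₁ × p₂)/|p₁ × p₂|.
Here n̂_z ≈ +0.089; the vertex latitude is φ_max = arccos|n̂_z| ≈ 84.9°.
Check via Clairaut: cos φ_max = |cos φ₁| · sin C = cos(32.0°)·sin(174.0°) ≈ 0.089, again giving ≈ 84.9°.

≈ 85°S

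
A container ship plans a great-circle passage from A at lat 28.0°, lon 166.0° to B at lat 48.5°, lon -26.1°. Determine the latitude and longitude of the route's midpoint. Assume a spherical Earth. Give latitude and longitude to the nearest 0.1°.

From cos δ = sin φ₁ sin φ₂ + cos φ₁ cos φ₂ cos Δλ, the central angle is δ ≈ 1.793 rad (102.7°).
Interpolate at f = 1/2 with slerp weights a = sin((1−f)δ)/sin δ ≈ 0.801, b = sin(fδ)/sin δ ≈ 0.801.
p = a·p₁ + b·p₂ ≈ (-0.210, -0.062, 0.976); φ = arcsin(p_z) ≈ 77.37°, λ = atan2(p_y, p_x) ≈ -163.42°.

≈ lat 77.4°, lon -163.4°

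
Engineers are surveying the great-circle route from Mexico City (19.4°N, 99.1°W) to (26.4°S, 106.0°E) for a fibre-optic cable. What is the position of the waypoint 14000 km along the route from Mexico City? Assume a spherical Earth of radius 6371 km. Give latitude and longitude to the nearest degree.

≈ (28°S, 140°E)

Write both endpoints as unit vectors p₁, p₂ with components (cos φ cos λ, cos φ sin λ, sin φ).
The central angle between the endpoints is δ = arccos(p₁·p₂) ≈ 2.721 rad (155.9°). The total great-circle distance is δ·R ≈ 2.721 × 6371 ≈ 17334 km, so the target fraction is f = 14000/17334 ≈ 0.808.
Interpolate at f ≈ 0.808 with slerp weights a = sin((1−f)δ)/sin δ ≈ 1.223, b = sin(fδ)/sin δ ≈ 1.983.
p = a·p₁ + b·p₂ ≈ (-0.672, 0.568, -0.475); φ = arcsin(p_z) ≈ -28.38°, λ = atan2(p_y, p_x) ≈ 139.81°.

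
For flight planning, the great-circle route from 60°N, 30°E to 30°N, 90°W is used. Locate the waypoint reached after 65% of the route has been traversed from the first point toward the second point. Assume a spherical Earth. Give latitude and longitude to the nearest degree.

≈ 53°N, 70°W

Write both endpoints as unit vectors p₁, p₂ with components (cos φ cos λ, cos φ sin λ, sin φ).
The central angle between the endpoints is δ = arccos(p₁·p₂) ≈ 1.353 rad (77.5°).
Interpolate at f = 0.65 with slerp weights a = sin((1−f)δ)/sin δ ≈ 0.467, b = sin(fδ)/sin δ ≈ 0.789.
p = a·p₁ + b·p₂ ≈ (0.202, -0.566, 0.799); φ = arcsin(p_z) ≈ 53.02°, λ = atan2(p_y, p_x) ≈ -70.36°.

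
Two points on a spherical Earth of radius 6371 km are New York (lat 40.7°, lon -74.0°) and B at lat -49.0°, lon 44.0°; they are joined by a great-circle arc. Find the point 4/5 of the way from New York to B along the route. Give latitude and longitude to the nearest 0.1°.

Write both endpoints as unit vectors p₁, p₂ with components (cos φ cos λ, cos φ sin λ, sin φ).
The central angle between the endpoints is δ = arccos(p₁·p₂) ≈ 2.383 rad (136.5°).
Interpolate at f = 4/5 with slerp weights a = sin((1−f)δ)/sin δ ≈ 0.667, b = sin(fδ)/sin δ ≈ 1.372.
p = a·p₁ + b·p₂ ≈ (0.787, 0.140, -0.601); φ = arcsin(p_z) ≈ -36.94°, λ = atan2(p_y, p_x) ≈ 10.06°.

≈ lat -36.9°, lon 10.1°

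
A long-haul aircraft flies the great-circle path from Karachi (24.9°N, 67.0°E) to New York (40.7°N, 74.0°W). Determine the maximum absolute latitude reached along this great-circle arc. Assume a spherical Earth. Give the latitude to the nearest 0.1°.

≈ 63.4°N

The great circle lies in the plane with unit normal n̂ = (p₁ × p₂)/|p₁ × p₂|.
Here n̂_z ≈ -0.448; the vertex latitude is φ_max = arccos|n̂_z| ≈ 63.4°.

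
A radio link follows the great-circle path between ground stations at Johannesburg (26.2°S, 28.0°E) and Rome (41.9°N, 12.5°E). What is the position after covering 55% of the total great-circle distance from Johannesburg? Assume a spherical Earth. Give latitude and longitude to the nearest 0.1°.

Convert each endpoint to a unit vector on the sphere (x = cos φ cos λ, y = cos φ sin λ, z = sin φ).
The central angle between the endpoints is δ = arccos(p₁·p₂) ≈ 1.215 rad (69.6°).
Interpolate at f = 0.55 with slerp weights a = sin((1−f)δ)/sin δ ≈ 0.555, b = sin(fδ)/sin δ ≈ 0.661.
p = a·p₁ + b·p₂ ≈ (0.920, 0.340, 0.197); φ = arcsin(p_z) ≈ 11.33°, λ = atan2(p_y, p_x) ≈ 20.29°.

≈ 11.3°N, 20.3°E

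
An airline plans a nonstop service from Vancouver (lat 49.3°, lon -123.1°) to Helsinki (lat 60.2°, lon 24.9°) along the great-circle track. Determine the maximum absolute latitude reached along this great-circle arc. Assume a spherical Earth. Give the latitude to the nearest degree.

The great circle lies in the plane with unit normal n̂ = (p₁ × p₂)/|p₁ × p₂|.
Here n̂_z ≈ +0.186; the vertex latitude is φ_max = arccos|n̂_z| ≈ 79.3°.
Check via Clairaut: cos φ_max = |cos φ₁| · sin C = cos(49.3°)·sin(16.6°) ≈ 0.186, again giving ≈ 79.3°.

≈ 79°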